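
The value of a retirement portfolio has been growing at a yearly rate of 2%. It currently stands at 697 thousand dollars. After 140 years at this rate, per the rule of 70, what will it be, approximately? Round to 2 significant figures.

Doubling time ≈ 70/2 = 35.00 years.
140 years is 140/35.00 ≈ 4.00 doublings, a factor of 2^4.00 ≈ 16.00.
697 × 16.00 ≈ 11000 thousand dollars.

roughly 11000 thousand dollars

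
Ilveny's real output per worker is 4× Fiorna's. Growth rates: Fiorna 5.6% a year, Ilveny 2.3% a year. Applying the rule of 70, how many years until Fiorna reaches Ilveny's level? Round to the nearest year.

around 42 years

What matters is the difference: 3.3 pp.
Rule of 70 on the gap: the ratio halves every 70/3.3 ≈ 21.21 years.
A 4× gap closes after 2 halvings: 2 × 21.21 ≈ 42 years.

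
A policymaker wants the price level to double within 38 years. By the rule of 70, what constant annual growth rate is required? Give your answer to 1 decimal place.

around 1.8% a year

70 / 38 ≈ 1.84, so about 1.8% a year.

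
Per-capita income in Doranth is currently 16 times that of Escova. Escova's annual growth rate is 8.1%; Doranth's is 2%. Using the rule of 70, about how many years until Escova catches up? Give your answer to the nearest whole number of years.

approximately 46 years

What matters is the difference: 6.1 pp.
Rule of 70 on the gap: the ratio halves every 70/6.1 ≈ 11.48 years.
A 16 times gap closes after 4 halvings: 4 × 11.48 ≈ 46 years.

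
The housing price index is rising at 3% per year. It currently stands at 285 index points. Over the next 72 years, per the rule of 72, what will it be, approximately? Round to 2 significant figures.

around 2300 index points

Doubling time ≈ 72/3 = 24.00 years.
72 years is 72/24.00 ≈ 3.00 doublings, a factor of 2^3.00 ≈ 8.00.
285 × 8.00 ≈ 2300 index points.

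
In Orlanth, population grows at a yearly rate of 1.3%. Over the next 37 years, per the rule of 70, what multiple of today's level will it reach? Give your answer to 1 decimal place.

about 1.6 times

Doubles every ≈ 53.85 years (70/1.3).
37 years is 0.69 doublings; 2^0.69 ≈ 1.6×.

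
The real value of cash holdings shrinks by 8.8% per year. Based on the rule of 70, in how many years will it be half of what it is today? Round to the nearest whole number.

roughly 8 years

Halving time ≈ 70 / 8.8 = 7.95 → 8 years.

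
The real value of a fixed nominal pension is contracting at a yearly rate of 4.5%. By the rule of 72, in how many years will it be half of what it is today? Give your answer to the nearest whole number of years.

16 years

Halving time ≈ 72 / 4.5 = 16.00 → 16 years.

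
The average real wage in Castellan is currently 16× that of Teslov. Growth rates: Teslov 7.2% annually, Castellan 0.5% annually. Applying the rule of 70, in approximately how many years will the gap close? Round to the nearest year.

What matters is the difference: 6.7 pp.
Rule of 70 on the gap: the ratio halves every 70/6.7 ≈ 10.45 years.
A 16× gap closes after 4 halvings: 4 × 10.45 ≈ 42 years.

42 years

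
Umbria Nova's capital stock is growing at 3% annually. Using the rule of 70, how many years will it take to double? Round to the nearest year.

At 3%, doubling takes about 70/3 = 23.33 years.

23 years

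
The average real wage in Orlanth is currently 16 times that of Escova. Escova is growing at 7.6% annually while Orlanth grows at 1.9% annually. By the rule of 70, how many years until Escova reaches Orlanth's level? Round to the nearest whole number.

about 49 years

The growth-rate gap is 7.6% − 1.9% = 5.7 percentage points.
So the ratio between them halves every 70/5.7 ≈ 12.28 years.
A 16 times gap closes after 4 halvings: 4 × 12.28 ≈ 49 years.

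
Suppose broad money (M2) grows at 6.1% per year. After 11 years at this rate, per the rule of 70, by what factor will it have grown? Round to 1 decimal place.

Doubling time ≈ 70/6.1 = 11.48 years.
11 years / 11.48 ≈ 0.96 doublings → factor 2^0.96 ≈ 1.9.

around 1.9 times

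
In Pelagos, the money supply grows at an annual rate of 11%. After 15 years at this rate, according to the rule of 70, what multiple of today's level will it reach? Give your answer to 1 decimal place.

5.1 times

Doubles every ≈ 6.36 years (70/11).
15 years is 2.36 doublings; 2^2.36 ≈ 5.1×.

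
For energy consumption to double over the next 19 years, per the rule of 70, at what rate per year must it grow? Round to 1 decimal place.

70 / 19 ≈ 3.68, so about 3.7% per year.

about 3.7%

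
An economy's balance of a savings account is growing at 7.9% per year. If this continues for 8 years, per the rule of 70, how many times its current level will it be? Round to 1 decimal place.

Doubles every ≈ 8.86 years (70/7.9).
8 years is 0.90 doublings; 2^0.90 ≈ 1.9×.

approximately 1.9 times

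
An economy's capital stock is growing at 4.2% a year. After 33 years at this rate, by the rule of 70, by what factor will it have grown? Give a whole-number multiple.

4 times

Doubling time ≈ 70/4.2 = 16.67 years.
33/16.67 ≈ 2 doublings, so about 2^2 = 4×.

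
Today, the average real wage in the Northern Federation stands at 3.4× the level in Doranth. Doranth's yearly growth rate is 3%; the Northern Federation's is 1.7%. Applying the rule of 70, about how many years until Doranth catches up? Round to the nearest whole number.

The growth-rate gap is 3% − 1.7% = 1.3 percentage points.
So the ratio between them halves every 70/1.3 ≈ 53.85 years.
A 3.4× gap takes log₂(3.4) ≈ 1.77 halvings to close: 1.77 × 53.85 ≈ 95 years.

approximately 95 years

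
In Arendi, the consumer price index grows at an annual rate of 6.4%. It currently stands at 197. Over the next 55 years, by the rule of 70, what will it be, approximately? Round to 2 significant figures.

Doubling time ≈ 70/6.4 = 10.94 years.
55 years is 55/10.94 ≈ 5.03 doublings, a factor of 2^5.03 ≈ 32.67.
197 × 32.67 ≈ 6400.

roughly 6400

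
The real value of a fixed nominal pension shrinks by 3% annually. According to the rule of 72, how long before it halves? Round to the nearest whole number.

about 24 years

Falling at 3%, it halves about every 72/3 = 24.00 years.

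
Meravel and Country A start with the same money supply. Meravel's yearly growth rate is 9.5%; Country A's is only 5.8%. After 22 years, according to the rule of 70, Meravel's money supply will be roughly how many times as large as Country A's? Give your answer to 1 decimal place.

≈ 2.2 times

Only the 3.7-point difference matters.
70/3.7 ≈ 18.92 years per doubling of the ratio; 22 years gives 1.16 doublings, so ≈ 2.2×.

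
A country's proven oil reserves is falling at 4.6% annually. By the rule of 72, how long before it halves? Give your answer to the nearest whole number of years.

approximately 16 years

Halving time ≈ 72 / 4.6 = 15.65 → 16 years.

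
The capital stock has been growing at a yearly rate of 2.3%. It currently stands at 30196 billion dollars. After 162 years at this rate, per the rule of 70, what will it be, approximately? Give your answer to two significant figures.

around 1200000 billion dollars

Doubling time ≈ 70/2.3 = 30.43 years.
162 years is 162/30.43 ≈ 5.32 doublings, a factor of 2^5.32 ≈ 39.95.
30196 × 39.95 ≈ 1200000 billion dollars.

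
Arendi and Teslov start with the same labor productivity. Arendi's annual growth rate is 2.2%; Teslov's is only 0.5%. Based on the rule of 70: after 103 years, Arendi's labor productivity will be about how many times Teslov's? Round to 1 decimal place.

around 5.7 times

Arendi pulls ahead at 1.7 pp per year, so the ratio doubles every 70/1.7 ≈ 41.18 years.
In 103 years that's 2.50 doublings: 2^2.50 ≈ 5.7.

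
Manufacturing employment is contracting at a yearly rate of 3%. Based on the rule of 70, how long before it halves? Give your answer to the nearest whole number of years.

Halving time ≈ 70 / 3 = 23.33 → 23 years.

roughly 23 years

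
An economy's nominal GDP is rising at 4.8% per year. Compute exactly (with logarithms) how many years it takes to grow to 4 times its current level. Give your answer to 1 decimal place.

29.6 years

t = ln(4) / ln(1 + 0.048) = 1.3863 / 0.046884 ≈ 29.57.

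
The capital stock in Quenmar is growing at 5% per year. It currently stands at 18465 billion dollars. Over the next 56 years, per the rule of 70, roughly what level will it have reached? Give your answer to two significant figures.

about 300000 billion dollars

Doubling time ≈ 70/5 = 14.00 years.
56 years is 56/14.00 ≈ 4.00 doublings, a factor of 2^4.00 ≈ 16.00.
18465 × 16.00 ≈ 300000 billion dollars.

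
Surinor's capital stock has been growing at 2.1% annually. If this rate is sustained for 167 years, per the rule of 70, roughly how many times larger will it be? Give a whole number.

At 2.1% one doubling takes ≈ 33.33 years; 167 years is 5 of them, so ×32.

≈ 32 times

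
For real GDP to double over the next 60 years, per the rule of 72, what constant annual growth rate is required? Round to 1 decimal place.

≈ 1.2% a year

72 / 60 ≈ 1.20, so about 1.2% a year.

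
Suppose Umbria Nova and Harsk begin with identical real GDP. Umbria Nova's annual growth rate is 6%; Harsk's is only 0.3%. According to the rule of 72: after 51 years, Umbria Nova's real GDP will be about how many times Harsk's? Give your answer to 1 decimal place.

Umbria Nova pulls ahead at 5.7 pp per year, so the ratio doubles every 72/5.7 ≈ 12.63 years.
In 51 years that's 4.04 doublings: 2^4.04 ≈ 16.4.

around 16.4 times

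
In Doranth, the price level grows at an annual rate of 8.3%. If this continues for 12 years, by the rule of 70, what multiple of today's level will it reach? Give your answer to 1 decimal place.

Doubles every ≈ 8.43 years (70/8.3).
12 years is 1.42 doublings; 2^1.42 ≈ 2.7×.

2.7 times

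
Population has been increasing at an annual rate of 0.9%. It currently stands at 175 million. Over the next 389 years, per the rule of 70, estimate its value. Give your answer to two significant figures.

around 5600 million

It doubles every 70/0.9 ≈ 77.78 years, so 389 years is 5.00 doublings.
2^5.00 ≈ 32.00; 175 × 32.00 ≈ 5600 million.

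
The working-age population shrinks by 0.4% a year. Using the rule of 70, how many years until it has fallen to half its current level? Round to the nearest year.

around 175 years

Halving time ≈ 70 / 0.4 = 175.00 → 175 years.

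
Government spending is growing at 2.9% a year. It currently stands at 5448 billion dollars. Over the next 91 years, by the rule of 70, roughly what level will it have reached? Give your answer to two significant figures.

roughly 74000 billion dollars

It doubles every 70/2.9 ≈ 24.14 years, so 91 years is 3.77 doublings.
2^3.77 ≈ 13.64; 5448 × 13.64 ≈ 74000 billion dollars.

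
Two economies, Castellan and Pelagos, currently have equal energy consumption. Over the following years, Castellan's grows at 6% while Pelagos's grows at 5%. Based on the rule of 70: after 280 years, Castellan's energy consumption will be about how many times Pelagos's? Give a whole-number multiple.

16 times

Rate gap = 6% − 5% = 1 point.
The ratio doubles every 70/1 ≈ 70.00 years.
280/70.00 ≈ 4.00 doublings → ratio ≈ 2^4.00 ≈ 16.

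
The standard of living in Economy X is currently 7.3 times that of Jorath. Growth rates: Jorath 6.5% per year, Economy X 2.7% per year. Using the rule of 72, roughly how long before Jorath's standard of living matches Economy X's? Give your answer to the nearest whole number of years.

approximately 54 years

The growth-rate gap is 6.5% − 2.7% = 3.8 percentage points.
So the ratio between them halves every 72/3.8 ≈ 18.95 years.
A 7.3 times gap takes log₂(7.3) ≈ 2.87 halvings to close: 2.87 × 18.95 ≈ 54 years.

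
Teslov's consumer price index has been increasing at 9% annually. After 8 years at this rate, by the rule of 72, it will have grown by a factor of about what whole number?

≈ 2 times

Doubling time ≈ 72/9 = 8.00 years.
8/8.00 ≈ 1 doubling, so about 2^1 = 2×.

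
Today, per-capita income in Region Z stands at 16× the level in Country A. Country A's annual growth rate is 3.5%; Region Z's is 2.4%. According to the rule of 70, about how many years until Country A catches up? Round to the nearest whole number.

What matters is the difference: 1.1 pp.
Rule of 70 on the gap: the ratio halves every 70/1.1 ≈ 63.64 years.
A 16× gap closes after 4 halvings: 4 × 63.64 ≈ 255 years.

around 255 years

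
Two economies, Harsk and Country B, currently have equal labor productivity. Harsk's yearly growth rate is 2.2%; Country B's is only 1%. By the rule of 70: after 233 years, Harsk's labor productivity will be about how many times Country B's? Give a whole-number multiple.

Harsk pulls ahead at 1.2 pp per year, so the ratio doubles every 70/1.2 ≈ 58.33 years.
In 233 years that's 3.99 doublings: 2^3.99 ≈ 16.

approximately 16 times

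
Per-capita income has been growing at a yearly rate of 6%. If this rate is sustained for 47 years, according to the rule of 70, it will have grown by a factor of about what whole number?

Doubling time ≈ 70/6 = 11.67 years.
47/11.67 ≈ 4 doublings, so about 2^4 = 16×.

16 times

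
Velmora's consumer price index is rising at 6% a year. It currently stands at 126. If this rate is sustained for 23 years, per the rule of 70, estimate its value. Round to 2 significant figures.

It doubles every 70/6 ≈ 11.67 years, so 23 years is 1.97 doublings.
2^1.97 ≈ 3.92; 126 × 3.92 ≈ 490.

around 490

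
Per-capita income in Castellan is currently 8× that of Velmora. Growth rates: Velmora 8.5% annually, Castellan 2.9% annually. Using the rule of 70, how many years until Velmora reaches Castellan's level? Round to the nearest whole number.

around 38 years

What matters is the difference: 5.6 pp.
Rule of 70 on the gap: the ratio halves every 70/5.6 ≈ 12.50 years.
An 8× gap closes after 3 halvings: 3 × 12.50 ≈ 38 years.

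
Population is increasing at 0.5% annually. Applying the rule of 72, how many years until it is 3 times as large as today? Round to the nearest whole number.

≈ 228 years

One doubling takes 72/0.5 = 144.00 years.
Reaching 3× takes log₂(3) ≈ 1.58 doublings.
1.58 × 144.00 ≈ 228 years.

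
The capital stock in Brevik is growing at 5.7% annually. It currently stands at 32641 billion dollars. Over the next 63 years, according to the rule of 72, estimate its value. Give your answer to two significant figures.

1000000 billion dollars

It doubles every 72/5.7 ≈ 12.63 years, so 63 years is 4.99 doublings.
2^4.99 ≈ 31.78; 32641 × 31.78 ≈ 1000000 billion dollars.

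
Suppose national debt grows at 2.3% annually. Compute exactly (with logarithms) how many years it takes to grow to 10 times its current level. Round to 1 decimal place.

t = ln(10) / ln(1 + 0.023) = 2.3026 / 0.022739 ≈ 101.26.

101.3 years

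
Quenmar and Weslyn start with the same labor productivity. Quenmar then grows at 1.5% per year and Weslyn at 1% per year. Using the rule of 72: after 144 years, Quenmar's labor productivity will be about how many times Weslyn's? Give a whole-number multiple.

about 2 times

Quenmar pulls ahead at 0.5 pp per year, so the ratio doubles every 72/0.5 ≈ 144.00 years.
In 144 years that's 1.00 doublings: 2^1.00 ≈ 2.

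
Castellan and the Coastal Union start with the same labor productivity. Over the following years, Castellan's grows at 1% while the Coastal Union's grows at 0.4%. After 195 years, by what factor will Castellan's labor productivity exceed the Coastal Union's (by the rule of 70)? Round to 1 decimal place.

around 3.2 times

Rate gap = 1% − 0.4% = 0.6 points.
The ratio doubles every 70/0.6 ≈ 116.67 years.
195/116.67 ≈ 1.67 doublings → ratio ≈ 2^1.67 ≈ 3.2.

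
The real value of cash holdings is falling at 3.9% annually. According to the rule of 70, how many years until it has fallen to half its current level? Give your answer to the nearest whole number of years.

around 18 years

Falling at 3.9%, it halves about every 70/3.9 = 17.95 years.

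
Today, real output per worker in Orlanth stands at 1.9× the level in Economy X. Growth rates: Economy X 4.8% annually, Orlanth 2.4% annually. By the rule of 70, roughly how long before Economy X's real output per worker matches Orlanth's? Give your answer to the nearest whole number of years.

The growth-rate gap is 4.8% − 2.4% = 2.4 percentage points.
So the ratio between them halves every 70/2.4 ≈ 29.17 years.
A 1.9× gap takes log₂(1.9) ≈ 0.93 halvings to close: 0.93 × 29.17 ≈ 27 years.

approximately 27 years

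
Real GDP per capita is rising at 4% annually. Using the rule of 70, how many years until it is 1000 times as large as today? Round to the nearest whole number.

At 4% it doubles every 70/4 ≈ 17.50 years.
Reaching 1000× takes log₂(1000) ≈ 9.97 doublings.
9.97 × 17.50 ≈ 174 years.

about 174 years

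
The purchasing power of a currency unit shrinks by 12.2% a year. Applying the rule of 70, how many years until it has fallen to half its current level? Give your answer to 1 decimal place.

Falling at 12.2%, it halves about every 70/12.2 = 5.74 years.

approximately 5.7 years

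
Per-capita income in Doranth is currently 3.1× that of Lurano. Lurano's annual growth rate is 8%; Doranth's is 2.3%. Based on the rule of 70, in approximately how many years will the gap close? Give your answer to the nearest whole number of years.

around 20 years

What matters is the difference: 5.7 pp.
Rule of 70 on the gap: the ratio halves every 70/5.7 ≈ 12.28 years.
A 3.1× gap takes log₂(3.1) ≈ 1.63 halvings to close: 1.63 × 12.28 ≈ 20 years.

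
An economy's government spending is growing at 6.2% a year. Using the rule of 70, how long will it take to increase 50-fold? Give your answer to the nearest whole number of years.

64 years

At 6.2% it doubles every 70/6.2 ≈ 11.29 years.
50× is log₂ 50 ≈ 5.64 doublings, so ≈ 5.64 × 11.29 = 64 years.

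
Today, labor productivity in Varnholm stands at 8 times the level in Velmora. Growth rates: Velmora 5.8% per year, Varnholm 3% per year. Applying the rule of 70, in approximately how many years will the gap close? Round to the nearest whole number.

about 75 years

What matters is the difference: 2.8 pp.
Rule of 70 on the gap: the ratio halves every 70/2.8 ≈ 25.00 years.
An 8 times gap closes after 3 halvings: 3 × 25.00 ≈ 75 years.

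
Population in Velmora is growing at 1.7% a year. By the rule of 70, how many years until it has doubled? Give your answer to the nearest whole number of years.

70/1.7 ≈ 41.18, so it doubles roughly every 41 years.

approximately 41 years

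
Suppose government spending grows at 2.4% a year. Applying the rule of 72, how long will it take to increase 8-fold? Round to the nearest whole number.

One doubling takes 72/2.4 = 30.00 years.
8 = 2^3, so 3 doublings → 90 years.

90 years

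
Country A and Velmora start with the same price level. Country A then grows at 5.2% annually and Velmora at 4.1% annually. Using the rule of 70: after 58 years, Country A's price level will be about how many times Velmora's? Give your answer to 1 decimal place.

about 1.9 times

Only the 1.1-point difference matters.
70/1.1 ≈ 63.64 years per doubling of the ratio; 58 years gives 0.91 doublings, so ≈ 1.9×.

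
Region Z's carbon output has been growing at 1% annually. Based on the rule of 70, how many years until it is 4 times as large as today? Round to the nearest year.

roughly 140 years

At 1% it doubles every 70/1 ≈ 70.00 years.
4 = 2^2, so 2 doublings → 140 years.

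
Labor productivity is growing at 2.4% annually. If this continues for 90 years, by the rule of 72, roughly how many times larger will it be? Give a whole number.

Doubling time ≈ 72/2.4 = 30.00 years.
90/30.00 ≈ 3 doublings, so about 2^3 = 8×.

roughly 8 times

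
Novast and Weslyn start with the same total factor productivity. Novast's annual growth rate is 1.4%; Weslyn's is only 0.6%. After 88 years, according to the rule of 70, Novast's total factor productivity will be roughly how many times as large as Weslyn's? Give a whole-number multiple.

Only the 0.8-point difference matters.
70/0.8 ≈ 87.50 years per doubling of the ratio; 88 years gives 1.01 doublings, so ≈ 2×.

around 2 times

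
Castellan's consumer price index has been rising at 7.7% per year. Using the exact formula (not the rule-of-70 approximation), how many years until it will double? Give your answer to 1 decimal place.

9.3 years

t = ln(2) / ln(1 + 0.077) = 0.6931 / 0.074179 ≈ 9.34.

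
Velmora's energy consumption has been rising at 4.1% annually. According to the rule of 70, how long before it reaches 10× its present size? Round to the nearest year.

At 4.1% it doubles every 70/4.1 ≈ 17.07 years.
10× is log₂ 10 ≈ 3.32 doublings, so ≈ 3.32 × 17.07 = 57 years.

57 years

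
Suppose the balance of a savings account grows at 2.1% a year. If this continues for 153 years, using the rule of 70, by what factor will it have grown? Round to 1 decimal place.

24.1 times

Doubling time ≈ 70/2.1 = 33.33 years.
153 years / 33.33 ≈ 4.59 doublings → factor 2^4.59 ≈ 24.1.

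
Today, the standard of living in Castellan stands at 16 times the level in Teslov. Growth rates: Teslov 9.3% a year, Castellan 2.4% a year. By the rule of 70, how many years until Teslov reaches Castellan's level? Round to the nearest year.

Teslov gains on Castellan at 9.3% − 2.4% = 6.9 points a year.
At that relative rate the gap halves every 70/6.9 ≈ 10.14 years.
A 16 times gap closes after 4 halvings: 4 × 10.14 ≈ 41 years.

41 years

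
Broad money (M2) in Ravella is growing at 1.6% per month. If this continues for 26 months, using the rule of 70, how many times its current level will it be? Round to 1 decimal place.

Doubling time ≈ 70/1.6 = 43.75 months.
26 months / 43.75 ≈ 0.59 doublings → factor 2^0.59 ≈ 1.5.

about 1.5 times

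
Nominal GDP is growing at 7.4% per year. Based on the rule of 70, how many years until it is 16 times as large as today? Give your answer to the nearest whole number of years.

≈ 38 years

At 7.4% it doubles every 70/7.4 ≈ 9.46 years.
Getting to 16× needs 4 doublings: 4 × 9.46 ≈ 38 years.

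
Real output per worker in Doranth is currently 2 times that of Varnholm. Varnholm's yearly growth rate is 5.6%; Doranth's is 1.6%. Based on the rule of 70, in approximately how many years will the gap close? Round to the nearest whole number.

18 years

The growth-rate gap is 5.6% − 1.6% = 4 percentage points.
So the ratio between them halves every 70/4 ≈ 17.50 years.
A 2 times gap closes after 1 halving: 1 × 17.50 ≈ 18 years.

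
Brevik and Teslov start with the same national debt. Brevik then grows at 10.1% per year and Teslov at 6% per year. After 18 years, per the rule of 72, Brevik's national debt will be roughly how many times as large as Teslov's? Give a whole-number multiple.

Only the 4.1-point difference matters.
72/4.1 ≈ 17.56 years per doubling of the ratio; 18 years gives 1.03 doublings, so ≈ 2×.

roughly 2 times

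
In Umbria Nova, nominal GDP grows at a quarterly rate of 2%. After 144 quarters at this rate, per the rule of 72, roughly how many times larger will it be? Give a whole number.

around 16 times

Doubling time ≈ 72/2 = 36.00 quarters.
144/36.00 ≈ 4 doublings, so about 2^4 = 16×.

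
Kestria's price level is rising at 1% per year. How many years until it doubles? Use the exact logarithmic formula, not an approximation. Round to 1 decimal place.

t = ln(2) / ln(1 + 0.01) = 0.6931 / 0.009950 ≈ 69.66.

69.7 years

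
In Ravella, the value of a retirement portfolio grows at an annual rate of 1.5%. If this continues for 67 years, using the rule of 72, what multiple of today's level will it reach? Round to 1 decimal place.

Doubling time ≈ 72/1.5 = 48.00 years.
67 years / 48.00 ≈ 1.40 doublings → factor 2^1.40 ≈ 2.6.

about 2.6 times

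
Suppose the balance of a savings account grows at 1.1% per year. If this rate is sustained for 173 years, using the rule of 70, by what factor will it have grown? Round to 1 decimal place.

roughly 6.6 times

Doubles every ≈ 63.64 years (70/1.1).
173 years is 2.72 doublings; 2^2.72 ≈ 6.6×.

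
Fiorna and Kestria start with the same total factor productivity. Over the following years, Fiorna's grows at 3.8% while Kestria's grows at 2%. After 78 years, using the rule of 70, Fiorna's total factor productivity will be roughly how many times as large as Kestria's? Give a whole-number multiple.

Fiorna pulls ahead at 1.8 pp per year, so the ratio doubles every 70/1.8 ≈ 38.89 years.
In 78 years that's 2.01 doublings: 2^2.01 ≈ 4.

approximately 4 times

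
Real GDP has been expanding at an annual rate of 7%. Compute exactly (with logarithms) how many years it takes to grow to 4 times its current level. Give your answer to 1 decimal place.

t = ln(4) / ln(1 + 0.07) = 1.3863 / 0.067659 ≈ 20.49.

20.5 years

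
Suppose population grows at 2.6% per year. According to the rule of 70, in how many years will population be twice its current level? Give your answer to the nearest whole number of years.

Doubling time ≈ 70 / 2.6 = 26.92 years.

27 years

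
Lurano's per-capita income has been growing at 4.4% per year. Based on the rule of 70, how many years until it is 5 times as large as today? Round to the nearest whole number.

about 37 years

One doubling takes 70/4.4 = 15.91 years.
Reaching 5× takes log₂(5) ≈ 2.32 doublings.
2.32 × 15.91 ≈ 37 years.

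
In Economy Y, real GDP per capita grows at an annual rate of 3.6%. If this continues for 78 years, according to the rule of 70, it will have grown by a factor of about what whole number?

16 times

Doubling time ≈ 70/3.6 = 19.44 years.
78/19.44 ≈ 4 doublings, so about 2^4 = 16×.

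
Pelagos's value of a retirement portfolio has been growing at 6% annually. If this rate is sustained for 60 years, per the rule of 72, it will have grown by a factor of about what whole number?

≈ 32 times

At 6% one doubling takes ≈ 12.00 years; 60 years is 5 of them, so ×32.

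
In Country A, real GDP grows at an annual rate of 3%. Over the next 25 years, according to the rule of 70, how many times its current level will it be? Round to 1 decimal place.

Doubling time ≈ 70/3 = 23.33 years.
25 years / 23.33 ≈ 1.07 doublings → factor 2^1.07 ≈ 2.1.

around 2.1 times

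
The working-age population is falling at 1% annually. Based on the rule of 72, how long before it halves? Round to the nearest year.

around 72 years

Falling at 1%, it halves about every 72/1 = 72.00 years.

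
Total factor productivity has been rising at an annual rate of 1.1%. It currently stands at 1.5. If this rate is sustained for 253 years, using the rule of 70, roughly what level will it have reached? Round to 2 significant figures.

about 24

It doubles every 70/1.1 ≈ 63.64 years, so 253 years is 3.98 doublings.
2^3.98 ≈ 15.78; 1.5 × 15.78 ≈ 24.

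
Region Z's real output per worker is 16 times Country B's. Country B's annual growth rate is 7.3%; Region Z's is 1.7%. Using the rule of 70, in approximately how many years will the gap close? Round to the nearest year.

What matters is the difference: 5.6 pp.
Rule of 70 on the gap: the ratio halves every 70/5.6 ≈ 12.50 years.
A 16 times gap closes after 4 halvings: 4 × 12.50 ≈ 50 years.

approximately 50 years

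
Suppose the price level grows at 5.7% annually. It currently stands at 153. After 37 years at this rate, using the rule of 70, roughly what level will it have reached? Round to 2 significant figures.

roughly 1200

Doubling time ≈ 70/5.7 = 12.28 years.
37 years is 37/12.28 ≈ 3.01 doublings, a factor of 2^3.01 ≈ 8.06.
153 × 8.06 ≈ 1200.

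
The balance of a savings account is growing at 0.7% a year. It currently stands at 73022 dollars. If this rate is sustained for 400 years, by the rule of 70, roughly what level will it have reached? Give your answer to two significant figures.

≈ 1200000 dollars

It doubles every 70/0.7 ≈ 100.00 years, so 400 years is 4.00 doublings.
2^4.00 ≈ 16.00; 73022 × 16.00 ≈ 1200000 dollars.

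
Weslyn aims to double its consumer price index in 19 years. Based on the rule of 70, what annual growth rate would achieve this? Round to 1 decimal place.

70 / 19 ≈ 3.68, so about 3.7% a year.

≈ 3.7%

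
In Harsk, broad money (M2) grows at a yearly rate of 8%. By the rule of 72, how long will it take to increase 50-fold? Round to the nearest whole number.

about 51 years

Doubling time ≈ 72/8 = 9.00 years.
Reaching 50× takes log₂(50) ≈ 5.64 doublings.
5.64 × 9.00 ≈ 51 years.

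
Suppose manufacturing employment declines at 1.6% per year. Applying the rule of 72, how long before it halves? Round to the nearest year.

roughly 45 years

Halving time ≈ 72 / 1.6 = 45.00 → 45 years.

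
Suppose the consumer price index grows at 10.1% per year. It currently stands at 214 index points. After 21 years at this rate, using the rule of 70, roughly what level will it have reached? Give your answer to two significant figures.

1700 index points

Doubling time ≈ 70/10.1 = 6.93 years.
21 years is 21/6.93 ≈ 3.03 doublings, a factor of 2^3.03 ≈ 8.17.
214 × 8.17 ≈ 1700 index points.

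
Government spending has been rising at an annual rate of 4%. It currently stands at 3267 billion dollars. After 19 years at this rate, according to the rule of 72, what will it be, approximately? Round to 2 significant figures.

It doubles every 72/4 ≈ 18.00 years, so 19 years is 1.06 doublings.
2^1.06 ≈ 2.08; 3267 × 2.08 ≈ 6800 billion dollars.

around 6800 billion dollars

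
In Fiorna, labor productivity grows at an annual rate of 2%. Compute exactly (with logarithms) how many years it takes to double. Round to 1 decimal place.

35.0 years

t = ln(2) / ln(1 + 0.02) = 0.6931 / 0.019803 ≈ 35.00.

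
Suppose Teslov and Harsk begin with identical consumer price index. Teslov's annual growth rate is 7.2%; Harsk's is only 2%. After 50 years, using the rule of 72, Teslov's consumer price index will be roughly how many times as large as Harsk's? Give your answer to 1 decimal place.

Rate gap = 7.2% − 2% = 5.2 points.
The ratio doubles every 72/5.2 ≈ 13.85 years.
50/13.85 ≈ 3.61 doublings → ratio ≈ 2^3.61 ≈ 12.2.

about 12.2 times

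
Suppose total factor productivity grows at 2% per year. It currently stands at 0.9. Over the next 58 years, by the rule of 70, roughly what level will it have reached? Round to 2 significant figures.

Doubling time ≈ 70/2 = 35.00 years.
58 years is 58/35.00 ≈ 1.66 doublings, a factor of 2^1.66 ≈ 3.16.
0.9 × 3.16 ≈ 2.8.

about 2.8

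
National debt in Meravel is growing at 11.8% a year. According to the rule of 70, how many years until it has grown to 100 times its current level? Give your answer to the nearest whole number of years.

roughly 39 years

One doubling takes 70/11.8 = 5.93 years.
100× is log₂ 100 ≈ 6.64 doublings, so ≈ 6.64 × 5.93 = 39 years.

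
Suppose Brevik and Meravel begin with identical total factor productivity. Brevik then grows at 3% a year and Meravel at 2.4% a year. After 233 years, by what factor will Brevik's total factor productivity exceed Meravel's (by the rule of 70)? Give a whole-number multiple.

≈ 4 times

Only the 0.6-point difference matters.
70/0.6 ≈ 116.67 years per doubling of the ratio; 233 years gives 2.00 doublings, so ≈ 4×.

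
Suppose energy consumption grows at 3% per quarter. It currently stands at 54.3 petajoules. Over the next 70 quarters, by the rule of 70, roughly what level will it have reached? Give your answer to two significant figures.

Doubling time ≈ 70/3 = 23.33 quarters.
70 quarters is 70/23.33 ≈ 3.00 doublings, a factor of 2^3.00 ≈ 8.00.
54.3 × 8.00 ≈ 430 petajoules.

approximately 430 petajoules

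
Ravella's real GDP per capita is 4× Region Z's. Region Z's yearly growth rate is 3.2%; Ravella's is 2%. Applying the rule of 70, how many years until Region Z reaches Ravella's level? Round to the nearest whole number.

What matters is the difference: 1.2 pp.
Rule of 70 on the gap: the ratio halves every 70/1.2 ≈ 58.33 years.
A 4× gap closes after 2 halvings: 2 × 58.33 ≈ 117 years.

117 years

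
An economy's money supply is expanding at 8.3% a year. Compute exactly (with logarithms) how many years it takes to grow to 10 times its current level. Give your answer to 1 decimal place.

28.9 years

t = ln(10) / ln(1 + 0.083) = 2.3026 / 0.079735 ≈ 28.88.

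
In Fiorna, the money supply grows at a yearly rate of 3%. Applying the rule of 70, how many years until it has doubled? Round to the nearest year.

Doubling time ≈ 70 / 3 = 23.33 years.

roughly 23 years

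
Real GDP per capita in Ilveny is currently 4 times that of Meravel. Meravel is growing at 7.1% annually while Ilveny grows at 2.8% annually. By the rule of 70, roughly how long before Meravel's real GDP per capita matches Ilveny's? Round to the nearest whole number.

What matters is the difference: 4.3 pp.
Rule of 70 on the gap: the ratio halves every 70/4.3 ≈ 16.28 years.
A 4 times gap closes after 2 halvings: 2 × 16.28 ≈ 33 years.

33 years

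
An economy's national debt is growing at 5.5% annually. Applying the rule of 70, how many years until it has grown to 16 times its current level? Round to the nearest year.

At 5.5% it doubles every 70/5.5 ≈ 12.73 years.
Getting to 16× needs 4 doublings: 4 × 12.73 ≈ 51 years.

51 years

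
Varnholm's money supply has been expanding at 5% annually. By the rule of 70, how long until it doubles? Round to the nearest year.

At 5%, doubling takes about 70/5 = 14.00 years.

approximately 14 years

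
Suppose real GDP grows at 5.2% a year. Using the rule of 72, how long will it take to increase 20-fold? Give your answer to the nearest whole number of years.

about 60 years

Doubling time ≈ 72/5.2 = 13.85 years.
20× is log₂ 20 ≈ 4.32 doublings, so ≈ 4.32 × 13.85 = 60 years.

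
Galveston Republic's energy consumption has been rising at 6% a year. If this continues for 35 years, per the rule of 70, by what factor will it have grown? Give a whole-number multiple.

At 6% one doubling takes ≈ 11.67 years; 35 years is 3 of them, so ×8.

roughly 8 times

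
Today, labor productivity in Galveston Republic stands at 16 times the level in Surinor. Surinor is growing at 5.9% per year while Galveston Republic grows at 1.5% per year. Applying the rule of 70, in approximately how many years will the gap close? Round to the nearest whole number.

Surinor gains on Galveston Republic at 5.9% − 1.5% = 4.4 points a year.
At that relative rate the gap halves every 70/4.4 ≈ 15.91 years.
A 16 times gap closes after 4 halvings: 4 × 15.91 ≈ 64 years.

about 64 years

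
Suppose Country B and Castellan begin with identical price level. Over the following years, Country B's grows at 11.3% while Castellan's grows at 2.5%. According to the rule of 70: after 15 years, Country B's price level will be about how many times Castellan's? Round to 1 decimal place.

around 3.7 times

Country B pulls ahead at 8.8 pp per year, so the ratio doubles every 70/8.8 ≈ 7.95 years.
In 15 years that's 1.89 doublings: 2^1.89 ≈ 3.7.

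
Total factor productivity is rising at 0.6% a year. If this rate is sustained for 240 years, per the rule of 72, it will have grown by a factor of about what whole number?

approximately 4 times

72/0.6 ≈ 120.00 years per doubling.
240 years fits 2 doublings: 2^2 = 4.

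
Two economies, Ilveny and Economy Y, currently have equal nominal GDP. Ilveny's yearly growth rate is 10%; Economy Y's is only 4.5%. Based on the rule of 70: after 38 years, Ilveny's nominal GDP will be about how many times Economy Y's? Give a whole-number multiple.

Rate gap = 10% − 4.5% = 5.5 points.
The ratio doubles every 70/5.5 ≈ 12.73 years.
38/12.73 ≈ 2.99 doublings → ratio ≈ 2^2.99 ≈ 8.

8 times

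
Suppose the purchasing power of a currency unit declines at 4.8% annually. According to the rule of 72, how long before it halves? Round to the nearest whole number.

roughly 15 years

Falling at 4.8%, it halves about every 72/4.8 = 15.00 years.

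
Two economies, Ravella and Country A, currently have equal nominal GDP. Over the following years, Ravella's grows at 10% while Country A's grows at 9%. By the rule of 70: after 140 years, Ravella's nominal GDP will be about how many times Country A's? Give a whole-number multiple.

Ravella pulls ahead at 1 pp per year, so the ratio doubles every 70/1 ≈ 70.00 years.
In 140 years that's 2.00 doublings: 2^2.00 ≈ 4.

roughly 4 times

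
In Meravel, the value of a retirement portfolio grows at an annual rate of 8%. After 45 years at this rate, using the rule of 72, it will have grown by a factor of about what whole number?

At 8% one doubling takes ≈ 9.00 years; 45 years is 5 of them, so ×32.

around 32 times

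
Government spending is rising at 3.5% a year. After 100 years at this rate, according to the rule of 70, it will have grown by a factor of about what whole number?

Doubling time ≈ 70/3.5 = 20.00 years.
100/20.00 ≈ 5 doublings, so about 2^5 = 32×.

32 times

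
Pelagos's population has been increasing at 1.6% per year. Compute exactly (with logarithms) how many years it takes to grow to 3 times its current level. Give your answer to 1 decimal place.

69.2 years

t = ln(3) / ln(1 + 0.016) = 1.0986 / 0.015873 ≈ 69.21.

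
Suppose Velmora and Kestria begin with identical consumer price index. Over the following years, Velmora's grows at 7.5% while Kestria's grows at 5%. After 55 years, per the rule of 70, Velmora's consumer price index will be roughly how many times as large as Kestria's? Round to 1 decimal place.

approximately 3.9 times

Only the 2.5-point difference matters.
70/2.5 ≈ 28.00 years per doubling of the ratio; 55 years gives 1.96 doublings, so ≈ 3.9×.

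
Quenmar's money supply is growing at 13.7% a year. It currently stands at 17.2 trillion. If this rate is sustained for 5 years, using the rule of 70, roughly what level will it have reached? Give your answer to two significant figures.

Doubling time ≈ 70/13.7 = 5.11 years.
5 years is 5/5.11 ≈ 0.98 doublings, a factor of 2^0.98 ≈ 1.97.
17.2 × 1.97 ≈ 34 trillion.

34 trillion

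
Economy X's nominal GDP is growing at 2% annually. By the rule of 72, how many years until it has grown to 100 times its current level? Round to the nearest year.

≈ 239 years

Doubling time ≈ 72/2 = 36.00 years.
100× is log₂ 100 ≈ 6.64 doublings, so ≈ 6.64 × 36.00 = 239 years.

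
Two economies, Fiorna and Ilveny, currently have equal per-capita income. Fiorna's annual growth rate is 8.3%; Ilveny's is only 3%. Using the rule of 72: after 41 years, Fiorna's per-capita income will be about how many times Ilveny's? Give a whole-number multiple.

Rate gap = 8.3% − 3% = 5.3 points.
The ratio doubles every 72/5.3 ≈ 13.58 years.
41/13.58 ≈ 3.02 doublings → ratio ≈ 2^3.02 ≈ 8.

8 times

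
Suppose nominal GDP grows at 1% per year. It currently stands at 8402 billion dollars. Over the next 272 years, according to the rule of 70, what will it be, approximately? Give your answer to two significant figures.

about 120000 billion dollars

Doubling time ≈ 70/1 = 70.00 years.
272 years is 272/70.00 ≈ 3.89 doublings, a factor of 2^3.89 ≈ 14.83.
8402 × 14.83 ≈ 120000 billion dollars.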